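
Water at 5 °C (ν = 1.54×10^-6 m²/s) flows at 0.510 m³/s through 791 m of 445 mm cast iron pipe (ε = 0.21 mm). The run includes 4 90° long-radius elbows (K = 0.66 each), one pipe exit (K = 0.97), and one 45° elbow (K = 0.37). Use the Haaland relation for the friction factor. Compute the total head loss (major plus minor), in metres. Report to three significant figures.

H_L ≈ 18.7 m

V = 4Q/(πD²) = 3.279 m/s; V²/2g = 0.5481 m
Re = 9.48×10^5, ε/D = 4.72×10^-4 → f = 0.01700 (Haaland)
Major: h_f = f(L/D)·V²/2g = 0.01700·1778·0.5481 = 16.56 m
Minor: ΣK = 3.98; h_m = ΣK·V²/2g = 2.181 m
Total H_L = 16.56 + 2.181 = 18.74 m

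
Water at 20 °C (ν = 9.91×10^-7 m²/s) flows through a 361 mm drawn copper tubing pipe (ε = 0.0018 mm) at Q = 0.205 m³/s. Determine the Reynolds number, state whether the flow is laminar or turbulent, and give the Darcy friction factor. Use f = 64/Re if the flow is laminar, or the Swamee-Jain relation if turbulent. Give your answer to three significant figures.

V = 4Q/(πD²) = 2.003 m/s
Re = VD/ν = 2.003·0.361/9.91×10^-7 = 7.30×10^5
Re > 4000 → turbulent; ε/D = 4.99×10^-6
Swamee-Jain: f = 0.01235

Re ≈ 7.30×10^5; turbulent; f ≈ 0.0124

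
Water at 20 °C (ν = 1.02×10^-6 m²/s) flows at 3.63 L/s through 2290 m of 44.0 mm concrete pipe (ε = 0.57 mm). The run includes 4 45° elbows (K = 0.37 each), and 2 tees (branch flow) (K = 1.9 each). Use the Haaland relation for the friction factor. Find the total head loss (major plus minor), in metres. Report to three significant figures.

H_L ≈ 637 m

V = 4Q/(πD²) = 2.387 m/s; V²/2g = 0.2905 m
Re = 1.03×10^5, ε/D = 0.0130 → f = 0.04200 (Haaland)
Major: h_f = f(L/D)·V²/2g = 0.04200·52045·0.2905 = 635.0 m
Minor: ΣK = 5.28; h_m = ΣK·V²/2g = 1.534 m
Total H_L = 635.0 + 1.534 = 636.6 m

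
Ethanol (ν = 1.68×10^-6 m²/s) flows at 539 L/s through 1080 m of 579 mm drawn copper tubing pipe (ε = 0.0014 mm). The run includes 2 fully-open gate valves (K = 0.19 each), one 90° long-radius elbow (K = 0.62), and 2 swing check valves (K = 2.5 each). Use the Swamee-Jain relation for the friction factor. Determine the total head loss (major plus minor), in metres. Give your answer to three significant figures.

V = 4Q/(πD²) = 2.047 m/s; V²/2g = 0.2136 m
Re = 7.06×10^5, ε/D = 2.42×10^-6 → f = 0.01237 (Swamee-Jain)
Major: h_f = f(L/D)·V²/2g = 0.01237·1865·0.2136 = 4.928 m
Minor: ΣK = 6.00; h_m = ΣK·V²/2g = 1.282 m
Total H_L = 4.928 + 1.282 = 6.209 m

H_L ≈ 6.21 m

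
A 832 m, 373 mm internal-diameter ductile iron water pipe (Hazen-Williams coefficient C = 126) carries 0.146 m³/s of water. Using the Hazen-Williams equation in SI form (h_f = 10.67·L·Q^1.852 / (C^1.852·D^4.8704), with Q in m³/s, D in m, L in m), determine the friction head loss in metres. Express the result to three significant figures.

h_f ≈ 3.95 m

h_f = 10.67·832·0.146^1.852 / (126^1.852·0.373^4.8704) = 3.951 m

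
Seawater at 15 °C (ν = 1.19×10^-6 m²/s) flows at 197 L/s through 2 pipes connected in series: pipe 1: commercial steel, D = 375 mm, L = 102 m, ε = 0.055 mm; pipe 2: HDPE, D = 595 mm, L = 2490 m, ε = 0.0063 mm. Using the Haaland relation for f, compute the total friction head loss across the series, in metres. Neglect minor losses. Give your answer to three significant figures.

Pipe 1: V = 1.784 m/s, Re = 5.62×10^5, ε/D = 1.47×10^-4, f = 0.01460, h_1 = f(L/D)V²/2g = 0.6441 m
Pipe 2: V = 0.7085 m/s, Re = 3.54×10^5, ε/D = 1.06×10^-5, f = 0.01400, h_2 = f(L/D)V²/2g = 1.499 m
Series → Q common, losses add: H = Σh = 2.143 m

H ≈ 2.14 m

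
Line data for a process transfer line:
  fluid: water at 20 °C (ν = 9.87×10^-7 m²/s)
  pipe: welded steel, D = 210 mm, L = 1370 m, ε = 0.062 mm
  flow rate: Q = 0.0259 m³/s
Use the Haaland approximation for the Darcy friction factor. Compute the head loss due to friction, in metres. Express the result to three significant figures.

h_f ≈ 3.34 m

V = 4Q/(πD²) = 4·0.0259/(π·0.210²) = 0.7478 m/s
Re = VD/ν = 0.7478·0.210/9.87×10^-7 = 1.59×10^5 → turbulent
ε/D = 0.062/210 = 2.95×10^-4
Haaland: f = 0.01796
h_f = f(L/D)V²/(2g) = 0.01796·(1370/0.210)·0.7478²/(2·9.81) = 3.340 m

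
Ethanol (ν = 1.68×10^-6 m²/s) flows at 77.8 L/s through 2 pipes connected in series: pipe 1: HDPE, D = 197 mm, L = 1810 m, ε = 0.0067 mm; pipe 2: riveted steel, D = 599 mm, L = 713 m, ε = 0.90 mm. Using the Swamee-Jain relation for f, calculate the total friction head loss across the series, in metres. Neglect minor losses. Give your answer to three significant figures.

H ≈ 45.2 m

Pipe 1: V = 2.552 m/s, Re = 2.99×10^5, ε/D = 3.40×10^-5, f = 0.01477, h_1 = f(L/D)V²/2g = 45.06 m
Pipe 2: V = 0.2761 m/s, Re = 9.84×10^4, ε/D = 0.00150, f = 0.02398, h_2 = f(L/D)V²/2g = 0.1109 m
Series → Q common, losses add: H = Σh = 45.17 m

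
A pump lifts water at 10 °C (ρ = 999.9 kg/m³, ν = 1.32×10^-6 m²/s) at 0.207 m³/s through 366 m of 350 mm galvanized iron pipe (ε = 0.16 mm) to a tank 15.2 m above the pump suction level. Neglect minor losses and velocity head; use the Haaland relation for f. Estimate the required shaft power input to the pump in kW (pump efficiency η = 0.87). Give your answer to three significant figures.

P_shaft ≈ 45.4 kW

V = 4Q/(πD²) = 2.152 m/s; Re = 5.70×10^5; ε/D = 4.57×10^-4; f = 0.01720
h_f = f(L/D)V²/2g = 4.243 m
Total head H = z + h_f = 15.2 + 4.243 = 19.44 m
P_hyd = ρgQH = 999.9·9.81·0.207·19.44 = 39.48 kW
P_shaft = P_hyd/η = 39.48/0.87 = 45.38 kW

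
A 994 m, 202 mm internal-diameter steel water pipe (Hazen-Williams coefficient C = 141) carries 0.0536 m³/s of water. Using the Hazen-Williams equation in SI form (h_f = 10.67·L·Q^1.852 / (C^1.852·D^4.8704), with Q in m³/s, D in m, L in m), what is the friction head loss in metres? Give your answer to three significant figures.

h_f = 10.67·994·0.0536^1.852 / (141^1.852·0.202^4.8704) = 11.88 m

h_f ≈ 11.9 m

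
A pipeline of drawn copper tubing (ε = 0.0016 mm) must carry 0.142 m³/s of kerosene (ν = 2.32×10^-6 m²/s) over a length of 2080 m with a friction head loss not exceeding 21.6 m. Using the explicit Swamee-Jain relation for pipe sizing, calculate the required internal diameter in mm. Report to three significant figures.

D ≈ 303 mm

Swamee-Jain (Type III): D = 0.66·[ε^1.25·(LQ²/(gh_f))^4.75 + ν·Q^9.4·(L/(gh_f))^5.2]^0.04
LQ²/(gh_f) = 0.1979; L/(gh_f) = 9.816
Term 1 = ε^1.25·(…)^4.75 = 2.59×10^-11; Term 2 = ν·Q^9.4·(…)^5.2 = 3.59×10^-9
D = 0.66·(2.59×10^-11 + 3.59×10^-9)^0.04 = 0.3033 m = 303 mm
Check: V = 1.97 m/s, Re = 2.57×10^5, f = 0.01486, h_f = 20.1 m ≈ 21.6 m ✓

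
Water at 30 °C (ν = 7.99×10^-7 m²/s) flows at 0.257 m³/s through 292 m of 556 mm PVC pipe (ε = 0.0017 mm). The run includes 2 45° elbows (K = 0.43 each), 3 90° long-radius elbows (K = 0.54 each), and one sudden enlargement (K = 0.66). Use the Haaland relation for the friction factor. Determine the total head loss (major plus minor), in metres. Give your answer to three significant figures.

V = 4Q/(πD²) = 1.059 m/s; V²/2g = 0.05711 m
Re = 7.37×10^5, ε/D = 3.06×10^-6 → f = 0.01225 (Haaland)
Major: h_f = f(L/D)·V²/2g = 0.01225·525.2·0.05711 = 0.3673 m
Minor: ΣK = 3.14; h_m = ΣK·V²/2g = 0.1793 m
Total H_L = 0.3673 + 0.1793 = 0.5466 m

H_L ≈ 0.547 m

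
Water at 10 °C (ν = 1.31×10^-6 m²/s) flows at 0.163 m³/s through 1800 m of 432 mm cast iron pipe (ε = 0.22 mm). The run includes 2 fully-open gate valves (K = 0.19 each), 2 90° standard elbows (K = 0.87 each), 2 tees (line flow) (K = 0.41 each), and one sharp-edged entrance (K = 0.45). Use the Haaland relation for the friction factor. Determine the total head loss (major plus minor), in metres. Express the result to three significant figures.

H_L ≈ 4.92 m

V = 4Q/(πD²) = 1.112 m/s; V²/2g = 0.06303 m
Re = 3.67×10^5, ε/D = 5.09×10^-4 → f = 0.01791 (Haaland)
Major: h_f = f(L/D)·V²/2g = 0.01791·4167·0.06303 = 4.704 m
Minor: ΣK = 3.39; h_m = ΣK·V²/2g = 0.2137 m
Total H_L = 4.704 + 0.2137 = 4.917 m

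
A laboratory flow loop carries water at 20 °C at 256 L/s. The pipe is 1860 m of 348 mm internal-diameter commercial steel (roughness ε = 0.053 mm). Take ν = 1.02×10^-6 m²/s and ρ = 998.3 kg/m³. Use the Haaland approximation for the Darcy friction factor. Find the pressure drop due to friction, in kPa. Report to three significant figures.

V = 4Q/(πD²) = 4·0.256/(π·0.348²) = 2.691 m/s
Re = VD/ν = 2.691·0.348/1.02×10^-6 = 9.18×10^5 → turbulent
ε/D = 0.053/348 = 1.52×10^-4
Haaland: f = 0.01411
h_f = f(L/D)V²/(2g) = 0.01411·(1860/0.348)·2.691²/(2·9.81) = 27.85 m
Δp = ρg·h_f = 998.3·9.81·27.85 = 272.8 kPa

Δp ≈ 273 kPa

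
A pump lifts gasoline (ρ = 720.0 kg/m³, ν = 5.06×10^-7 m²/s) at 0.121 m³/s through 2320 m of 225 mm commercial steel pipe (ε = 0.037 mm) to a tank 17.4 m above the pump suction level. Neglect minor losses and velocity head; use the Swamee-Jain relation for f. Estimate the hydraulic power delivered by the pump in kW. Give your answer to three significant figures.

V = 4Q/(πD²) = 3.043 m/s; Re = 1.35×10^6; ε/D = 1.64×10^-4; f = 0.01411
h_f = f(L/D)V²/2g = 68.69 m
Total head H = z + h_f = 17.4 + 68.69 = 86.09 m
P_hyd = ρgQH = 720.0·9.81·0.121·86.09 = 73.58 kW

P_hyd ≈ 73.6 kW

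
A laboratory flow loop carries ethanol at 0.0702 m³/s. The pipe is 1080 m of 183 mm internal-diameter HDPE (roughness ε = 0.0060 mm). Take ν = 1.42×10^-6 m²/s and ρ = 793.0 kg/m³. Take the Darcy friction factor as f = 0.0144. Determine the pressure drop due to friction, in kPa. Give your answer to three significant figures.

Δp ≈ 240 kPa

V = 4Q/(πD²) = 4·0.0702/(π·0.183²) = 2.669 m/s
h_f = f(L/D)V²/(2g) = 0.01440·(1080/0.183)·2.669²/(2·9.81) = 30.86 m
Δp = ρg·h_f = 793.0·9.81·30.86 = 240.0 kPa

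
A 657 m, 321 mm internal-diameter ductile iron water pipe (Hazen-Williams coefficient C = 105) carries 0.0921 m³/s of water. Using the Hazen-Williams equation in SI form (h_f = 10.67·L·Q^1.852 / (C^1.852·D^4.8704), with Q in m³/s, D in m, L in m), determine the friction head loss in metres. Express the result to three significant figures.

h_f ≈ 3.87 m

h_f = 10.67·657·0.0921^1.852 / (105^1.852·0.321^4.8704) = 3.871 m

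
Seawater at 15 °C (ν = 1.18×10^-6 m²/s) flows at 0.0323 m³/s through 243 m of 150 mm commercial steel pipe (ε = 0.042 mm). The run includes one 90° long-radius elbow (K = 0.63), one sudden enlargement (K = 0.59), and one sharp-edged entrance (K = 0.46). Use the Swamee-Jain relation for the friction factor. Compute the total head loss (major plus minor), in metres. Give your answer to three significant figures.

H_L ≈ 5.08 m

V = 4Q/(πD²) = 1.828 m/s; V²/2g = 0.1703 m
Re = 2.32×10^5, ε/D = 2.80×10^-4 → f = 0.01737 (Swamee-Jain)
Major: h_f = f(L/D)·V²/2g = 0.01737·1620·0.1703 = 4.791 m
Minor: ΣK = 1.68; h_m = ΣK·V²/2g = 0.2861 m
Total H_L = 4.791 + 0.2861 = 5.077 m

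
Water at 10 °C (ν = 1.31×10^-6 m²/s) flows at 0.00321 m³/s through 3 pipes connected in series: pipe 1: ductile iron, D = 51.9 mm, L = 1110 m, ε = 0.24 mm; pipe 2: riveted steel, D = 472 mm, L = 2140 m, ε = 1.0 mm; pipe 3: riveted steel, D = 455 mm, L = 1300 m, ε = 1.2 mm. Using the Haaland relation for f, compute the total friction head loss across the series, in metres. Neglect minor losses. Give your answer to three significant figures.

H ≈ 78.2 m

Pipe 1: V = 1.517 m/s, Re = 6.01×10^4, ε/D = 0.00462, f = 0.03118, h_1 = f(L/D)V²/2g = 78.24 m
Pipe 2: V = 0.01835 m/s, Re = 6610, ε/D = 0.00212, f = 0.03702, h_2 = f(L/D)V²/2g = 0.002879 m
Pipe 3: V = 0.01974 m/s, Re = 6860, ε/D = 0.00264, f = 0.03729, h_3 = f(L/D)V²/2g = 0.002116 m
Series → Q common, losses add: H = Σh = 78.25 m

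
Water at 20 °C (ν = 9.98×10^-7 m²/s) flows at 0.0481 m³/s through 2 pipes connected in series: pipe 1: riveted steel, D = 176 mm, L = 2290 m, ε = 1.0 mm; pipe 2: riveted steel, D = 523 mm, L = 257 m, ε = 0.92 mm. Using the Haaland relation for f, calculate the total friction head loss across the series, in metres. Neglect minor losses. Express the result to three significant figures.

H ≈ 82.6 m

Pipe 1: V = 1.977 m/s, Re = 3.49×10^5, ε/D = 0.00568, f = 0.03187, h_1 = f(L/D)V²/2g = 82.62 m
Pipe 2: V = 0.2239 m/s, Re = 1.17×10^5, ε/D = 0.00176, f = 0.02410, h_2 = f(L/D)V²/2g = 0.03026 m
Series → Q common, losses add: H = Σh = 82.65 m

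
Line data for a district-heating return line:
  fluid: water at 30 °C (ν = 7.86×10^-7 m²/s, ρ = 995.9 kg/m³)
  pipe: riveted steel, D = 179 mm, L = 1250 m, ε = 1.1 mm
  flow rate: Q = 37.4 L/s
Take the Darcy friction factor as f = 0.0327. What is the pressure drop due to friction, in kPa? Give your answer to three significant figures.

Δp ≈ 251 kPa

V = 4Q/(πD²) = 4·0.0374/(π·0.179²) = 1.486 m/s
h_f = f(L/D)V²/(2g) = 0.03270·(1250/0.179)·1.486²/(2·9.81) = 25.71 m
Δp = ρg·h_f = 995.9·9.81·25.71 = 251.2 kPa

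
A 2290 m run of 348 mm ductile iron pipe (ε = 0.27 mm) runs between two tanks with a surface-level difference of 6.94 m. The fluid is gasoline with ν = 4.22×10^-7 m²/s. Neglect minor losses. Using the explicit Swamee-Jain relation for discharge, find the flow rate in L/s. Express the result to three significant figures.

Q ≈ 99.5 L/s

Swamee-Jain (Type II): Q = -0.965·√(gD⁵h_f/L)·ln[ε/(3.7D) + √(3.17ν²L/(gD³h_f))]
√(gD⁵h_f/L) = √(9.81·0.348⁵·6.94/2290) = 0.01232
ε/(3.7D) = 2.10×10^-4; √(3.17ν²L/(gD³h_f)) = 2.12×10^-5
Q = -0.965·0.01232·ln(2.309×10^-4) = 0.09954 m³/s
Check: V = 1.05 m/s, Re = 8.63×10^5, f = 0.01900, h_f = 6.98 m ≈ 6.94 m ✓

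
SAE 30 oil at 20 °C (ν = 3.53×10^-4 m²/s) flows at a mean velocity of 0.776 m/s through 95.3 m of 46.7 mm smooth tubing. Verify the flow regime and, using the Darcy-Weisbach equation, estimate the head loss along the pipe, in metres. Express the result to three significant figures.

h_f ≈ 39.0 m

Re = VD/ν = 0.776·0.04670/3.53×10^-4 = 103 → laminar (Re < 2300)
f = 64/Re = 0.6234
h_f = f(L/D)V²/(2g) = 0.6234·(95.3/0.04670)·0.776²/(2·9.81) = 39.05 m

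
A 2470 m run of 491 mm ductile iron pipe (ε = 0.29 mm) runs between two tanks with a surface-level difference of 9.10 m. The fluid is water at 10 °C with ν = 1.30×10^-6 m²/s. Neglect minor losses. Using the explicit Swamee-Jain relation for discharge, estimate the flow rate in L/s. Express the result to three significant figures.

Swamee-Jain (Type II): Q = -0.965·√(gD⁵h_f/L)·ln[ε/(3.7D) + √(3.17ν²L/(gD³h_f))]
√(gD⁵h_f/L) = √(9.81·0.491⁵·9.10/2470) = 0.03212
ε/(3.7D) = 1.60×10^-4; √(3.17ν²L/(gD³h_f)) = 3.54×10^-5
Q = -0.965·0.03212·ln(1.950×10^-4) = 0.2647 m³/s
Check: V = 1.40 m/s, Re = 5.28×10^5, f = 0.01828, h_f = 9.16 m ≈ 9.10 m ✓

Q ≈ 265 L/s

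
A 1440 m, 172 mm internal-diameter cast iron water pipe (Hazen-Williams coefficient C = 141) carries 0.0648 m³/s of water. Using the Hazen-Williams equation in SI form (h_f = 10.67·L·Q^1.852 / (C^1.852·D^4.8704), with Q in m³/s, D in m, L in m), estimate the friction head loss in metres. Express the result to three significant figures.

h_f ≈ 53.5 m

h_f = 10.67·1440·0.0648^1.852 / (141^1.852·0.172^4.8704) = 53.52 m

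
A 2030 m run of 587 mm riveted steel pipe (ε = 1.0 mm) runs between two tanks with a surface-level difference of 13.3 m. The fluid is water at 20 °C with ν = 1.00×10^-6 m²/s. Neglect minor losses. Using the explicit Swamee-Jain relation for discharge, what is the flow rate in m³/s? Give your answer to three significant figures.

Q ≈ 0.494 m³/s

Swamee-Jain (Type II): Q = -0.965·√(gD⁵h_f/L)·ln[ε/(3.7D) + √(3.17ν²L/(gD³h_f))]
√(gD⁵h_f/L) = √(9.81·0.587⁵·13.3/2030) = 0.06693
ε/(3.7D) = 4.60×10^-4; √(3.17ν²L/(gD³h_f)) = 1.56×10^-5
Q = -0.965·0.06693·ln(4.760×10^-4) = 0.4941 m³/s
Check: V = 1.83 m/s, Re = 1.07×10^6, f = 0.02272, h_f = 13.3 m ≈ 13.3 m ✓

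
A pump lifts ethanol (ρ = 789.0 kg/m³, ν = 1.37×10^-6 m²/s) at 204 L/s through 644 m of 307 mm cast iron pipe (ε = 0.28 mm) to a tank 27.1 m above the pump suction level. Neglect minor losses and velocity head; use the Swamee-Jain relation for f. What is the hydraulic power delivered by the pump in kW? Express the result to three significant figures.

P_hyd ≈ 68.2 kW

V = 4Q/(πD²) = 2.756 m/s; Re = 6.18×10^5; ε/D = 9.12×10^-4; f = 0.01984
h_f = f(L/D)V²/2g = 16.11 m
Total head H = z + h_f = 27.1 + 16.11 = 43.21 m
P_hyd = ρgQH = 789.0·9.81·0.204·43.21 = 68.22 kW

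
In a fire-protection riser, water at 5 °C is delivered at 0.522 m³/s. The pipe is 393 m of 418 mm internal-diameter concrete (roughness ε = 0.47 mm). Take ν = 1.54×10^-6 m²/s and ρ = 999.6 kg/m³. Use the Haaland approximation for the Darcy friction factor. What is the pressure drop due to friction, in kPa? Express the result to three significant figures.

Δp ≈ 139 kPa

V = 4Q/(πD²) = 4·0.522/(π·0.418²) = 3.804 m/s
Re = VD/ν = 3.804·0.418/1.54×10^-6 = 1.03×10^6 → turbulent
ε/D = 0.47/418 = 0.00112
Haaland: f = 0.02049
h_f = f(L/D)V²/(2g) = 0.02049·(393/0.418)·3.804²/(2·9.81) = 14.20 m
Δp = ρg·h_f = 999.6·9.81·14.20 = 139.3 kPa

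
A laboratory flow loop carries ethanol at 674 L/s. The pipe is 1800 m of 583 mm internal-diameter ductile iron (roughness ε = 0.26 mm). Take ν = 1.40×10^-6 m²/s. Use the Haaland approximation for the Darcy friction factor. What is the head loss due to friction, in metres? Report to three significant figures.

h_f ≈ 16.8 m

V = 4Q/(πD²) = 4·0.674/(π·0.583²) = 2.525 m/s
Re = VD/ν = 2.525·0.583/1.40×10^-6 = 1.05×10^6 → turbulent
ε/D = 0.26/583 = 4.46×10^-4
Haaland: f = 0.01677
h_f = f(L/D)V²/(2g) = 0.01677·(1800/0.583)·2.525²/(2·9.81) = 16.82 m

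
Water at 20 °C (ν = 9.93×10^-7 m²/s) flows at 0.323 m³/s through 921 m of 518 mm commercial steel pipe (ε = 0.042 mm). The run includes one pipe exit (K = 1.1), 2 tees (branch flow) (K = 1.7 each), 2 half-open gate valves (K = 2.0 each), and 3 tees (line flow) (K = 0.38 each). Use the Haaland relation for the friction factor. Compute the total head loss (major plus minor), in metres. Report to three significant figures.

H_L ≈ 3.99 m

V = 4Q/(πD²) = 1.533 m/s; V²/2g = 0.1197 m
Re = 8.00×10^5, ε/D = 8.11×10^-5 → f = 0.01332 (Haaland)
Major: h_f = f(L/D)·V²/2g = 0.01332·1778·0.1197 = 2.836 m
Minor: ΣK = 9.64; h_m = ΣK·V²/2g = 1.154 m
Total H_L = 2.836 + 1.154 = 3.990 m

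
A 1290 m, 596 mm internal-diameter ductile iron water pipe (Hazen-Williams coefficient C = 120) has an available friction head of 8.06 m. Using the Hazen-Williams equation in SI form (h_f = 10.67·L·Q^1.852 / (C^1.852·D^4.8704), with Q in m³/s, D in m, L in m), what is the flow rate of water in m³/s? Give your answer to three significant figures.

Rearranging: Q = [h_f·C^1.852·D^4.8704 / (10.67·L)]^(1/1.852)
Q = [8.06·120^1.852·0.596^4.8704 / (10.67·1290)]^0.540 = 0.5530 m³/s

Q ≈ 0.553 m³/s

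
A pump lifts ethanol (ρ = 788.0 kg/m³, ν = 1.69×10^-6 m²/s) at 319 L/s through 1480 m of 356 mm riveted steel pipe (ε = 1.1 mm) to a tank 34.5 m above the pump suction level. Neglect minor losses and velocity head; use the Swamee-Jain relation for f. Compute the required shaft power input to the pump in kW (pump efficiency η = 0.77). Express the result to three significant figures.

P_shaft ≈ 296 kW

V = 4Q/(πD²) = 3.205 m/s; Re = 6.75×10^5; ε/D = 0.00309; f = 0.02667
h_f = f(L/D)V²/2g = 58.04 m
Total head H = z + h_f = 34.5 + 58.04 = 92.54 m
P_hyd = ρgQH = 788.0·9.81·0.319·92.54 = 228.2 kW
P_shaft = P_hyd/η = 228.2/0.77 = 296.4 kW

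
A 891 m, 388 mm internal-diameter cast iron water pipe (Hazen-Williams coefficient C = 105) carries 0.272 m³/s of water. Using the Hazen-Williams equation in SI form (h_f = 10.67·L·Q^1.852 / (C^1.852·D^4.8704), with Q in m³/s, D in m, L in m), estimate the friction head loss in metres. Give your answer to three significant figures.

h_f = 10.67·891·0.272^1.852 / (105^1.852·0.388^4.8704) = 15.49 m

h_f ≈ 15.5 m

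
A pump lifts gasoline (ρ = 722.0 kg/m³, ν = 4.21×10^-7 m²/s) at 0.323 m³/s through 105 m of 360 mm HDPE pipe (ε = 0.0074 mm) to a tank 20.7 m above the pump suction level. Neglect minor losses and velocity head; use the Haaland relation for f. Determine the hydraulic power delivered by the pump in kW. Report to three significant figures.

V = 4Q/(πD²) = 3.173 m/s; Re = 2.71×10^6; ε/D = 2.06×10^-5; f = 0.01060
h_f = f(L/D)V²/2g = 1.586 m
Total head H = z + h_f = 20.7 + 1.586 = 22.29 m
P_hyd = ρgQH = 722.0·9.81·0.323·22.29 = 50.99 kW

P_hyd ≈ 51.0 kW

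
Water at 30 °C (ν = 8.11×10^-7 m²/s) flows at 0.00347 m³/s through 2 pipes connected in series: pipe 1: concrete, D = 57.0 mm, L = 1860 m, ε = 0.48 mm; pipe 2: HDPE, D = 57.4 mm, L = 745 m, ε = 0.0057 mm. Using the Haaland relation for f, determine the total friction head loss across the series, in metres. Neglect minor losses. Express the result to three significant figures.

Pipe 1: V = 1.360 m/s, Re = 9.56×10^4, ε/D = 0.00842, f = 0.03651, h_1 = f(L/D)V²/2g = 112.3 m
Pipe 2: V = 1.341 m/s, Re = 9.49×10^4, ε/D = 9.93×10^-5, f = 0.01844, h_2 = f(L/D)V²/2g = 21.94 m
Series → Q common, losses add: H = Σh = 134.2 m

H ≈ 134 m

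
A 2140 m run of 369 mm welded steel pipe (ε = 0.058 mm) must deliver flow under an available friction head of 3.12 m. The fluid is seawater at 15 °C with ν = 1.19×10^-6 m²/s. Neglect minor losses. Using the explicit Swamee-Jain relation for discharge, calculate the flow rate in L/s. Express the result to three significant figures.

Swamee-Jain (Type II): Q = -0.965·√(gD⁵h_f/L)·ln[ε/(3.7D) + √(3.17ν²L/(gD³h_f))]
√(gD⁵h_f/L) = √(9.81·0.369⁵·3.12/2140) = 0.009892
ε/(3.7D) = 4.25×10^-5; √(3.17ν²L/(gD³h_f)) = 7.90×10^-5
Q = -0.965·0.009892·ln(1.215×10^-4) = 0.08606 m³/s
Check: V = 0.805 m/s, Re = 2.50×10^5, f = 0.01633, h_f = 3.13 m ≈ 3.12 m ✓

Q ≈ 86.1 L/s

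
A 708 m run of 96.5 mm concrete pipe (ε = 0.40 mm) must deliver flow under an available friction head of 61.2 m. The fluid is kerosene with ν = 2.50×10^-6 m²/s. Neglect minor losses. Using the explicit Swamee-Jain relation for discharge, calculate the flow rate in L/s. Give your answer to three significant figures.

Q ≈ 17.1 L/s

Swamee-Jain (Type II): Q = -0.965·√(gD⁵h_f/L)·ln[ε/(3.7D) + √(3.17ν²L/(gD³h_f))]
√(gD⁵h_f/L) = √(9.81·0.0965⁵·61.2/708) = 0.002664
ε/(3.7D) = 0.00112; √(3.17ν²L/(gD³h_f)) = 1.61×10^-4
Q = -0.965·0.002664·ln(0.001282) = 0.01712 m³/s
Check: V = 2.34 m/s, Re = 9.04×10^4, f = 0.03015, h_f = 61.8 m ≈ 61.2 m ✓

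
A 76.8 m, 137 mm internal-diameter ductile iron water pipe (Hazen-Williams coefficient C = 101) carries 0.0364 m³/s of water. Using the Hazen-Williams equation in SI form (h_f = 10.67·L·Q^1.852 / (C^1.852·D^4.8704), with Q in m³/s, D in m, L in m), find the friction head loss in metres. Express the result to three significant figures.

h_f ≈ 5.51 m

h_f = 10.67·76.8·0.0364^1.852 / (101^1.852·0.137^4.8704) = 5.511 m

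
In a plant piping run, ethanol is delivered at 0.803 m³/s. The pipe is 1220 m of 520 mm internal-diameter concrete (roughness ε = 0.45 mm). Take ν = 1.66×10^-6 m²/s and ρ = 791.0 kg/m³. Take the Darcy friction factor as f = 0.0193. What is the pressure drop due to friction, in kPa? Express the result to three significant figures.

Δp ≈ 256 kPa

V = 4Q/(πD²) = 4·0.803/(π·0.520²) = 3.781 m/s
h_f = f(L/D)V²/(2g) = 0.01930·(1220/0.520)·3.781²/(2·9.81) = 33.00 m
Δp = ρg·h_f = 791.0·9.81·33.00 = 256.0 kPa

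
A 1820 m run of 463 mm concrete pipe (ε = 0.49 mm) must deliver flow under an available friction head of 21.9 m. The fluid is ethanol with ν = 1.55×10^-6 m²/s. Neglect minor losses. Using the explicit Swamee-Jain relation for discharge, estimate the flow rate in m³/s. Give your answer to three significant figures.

Q ≈ 0.390 m³/s

Swamee-Jain (Type II): Q = -0.965·√(gD⁵h_f/L)·ln[ε/(3.7D) + √(3.17ν²L/(gD³h_f))]
√(gD⁵h_f/L) = √(9.81·0.463⁵·21.9/1820) = 0.05012
ε/(3.7D) = 2.86×10^-4; √(3.17ν²L/(gD³h_f)) = 2.55×10^-5
Q = -0.965·0.05012·ln(3.115×10^-4) = 0.3905 m³/s
Check: V = 2.32 m/s, Re = 6.93×10^5, f = 0.02043, h_f = 22.0 m ≈ 21.9 m ✓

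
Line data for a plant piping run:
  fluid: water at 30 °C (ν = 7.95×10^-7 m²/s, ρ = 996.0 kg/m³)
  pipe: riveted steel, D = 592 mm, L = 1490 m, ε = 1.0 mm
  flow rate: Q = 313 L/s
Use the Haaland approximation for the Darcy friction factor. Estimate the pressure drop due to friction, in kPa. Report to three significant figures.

V = 4Q/(πD²) = 4·0.313/(π·0.592²) = 1.137 m/s
Re = VD/ν = 1.137·0.592/7.95×10^-7 = 8.47×10^5 → turbulent
ε/D = 1.0/592 = 0.00169
Haaland: f = 0.02266
h_f = f(L/D)V²/(2g) = 0.02266·(1490/0.592)·1.137²/(2·9.81) = 3.759 m
Δp = ρg·h_f = 996.0·9.81·3.759 = 36.73 kPa

Δp ≈ 36.7 kPa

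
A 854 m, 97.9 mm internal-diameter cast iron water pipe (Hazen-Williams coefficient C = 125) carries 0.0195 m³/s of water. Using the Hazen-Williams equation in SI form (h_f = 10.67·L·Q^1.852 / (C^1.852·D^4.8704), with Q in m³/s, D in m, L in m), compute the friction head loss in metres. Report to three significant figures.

h_f = 10.67·854·0.0195^1.852 / (125^1.852·0.0979^4.8704) = 66.77 m

h_f ≈ 66.8 m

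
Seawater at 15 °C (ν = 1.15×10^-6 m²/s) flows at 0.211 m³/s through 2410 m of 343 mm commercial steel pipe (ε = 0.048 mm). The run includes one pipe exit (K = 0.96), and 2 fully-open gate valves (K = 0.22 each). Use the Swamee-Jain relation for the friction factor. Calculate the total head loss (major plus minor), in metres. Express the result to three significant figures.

H_L ≈ 27.4 m

V = 4Q/(πD²) = 2.284 m/s; V²/2g = 0.2658 m
Re = 6.81×10^5, ε/D = 1.40×10^-4 → f = 0.01449 (Swamee-Jain)
Major: h_f = f(L/D)·V²/2g = 0.01449·7026·0.2658 = 27.05 m
Minor: ΣK = 1.40; h_m = ΣK·V²/2g = 0.3721 m
Total H_L = 27.05 + 0.3721 = 27.42 m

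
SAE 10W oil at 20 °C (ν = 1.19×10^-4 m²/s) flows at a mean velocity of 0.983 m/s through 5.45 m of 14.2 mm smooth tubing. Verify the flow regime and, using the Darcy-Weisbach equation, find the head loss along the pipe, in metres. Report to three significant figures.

h_f ≈ 10.3 m

Re = VD/ν = 0.983·0.01420/1.19×10^-4 = 117 → laminar (Re < 2300)
f = 64/Re = 0.5456
h_f = f(L/D)V²/(2g) = 0.5456·(5.45/0.01420)·0.983²/(2·9.81) = 10.31 m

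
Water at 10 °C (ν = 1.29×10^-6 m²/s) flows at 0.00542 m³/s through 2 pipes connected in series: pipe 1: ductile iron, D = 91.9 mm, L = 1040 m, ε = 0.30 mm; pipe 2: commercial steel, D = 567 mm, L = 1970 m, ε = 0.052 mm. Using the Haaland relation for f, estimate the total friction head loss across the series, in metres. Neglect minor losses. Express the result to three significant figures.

H ≈ 11.1 m

Pipe 1: V = 0.8171 m/s, Re = 5.82×10^4, ε/D = 0.00326, f = 0.02870, h_1 = f(L/D)V²/2g = 11.05 m
Pipe 2: V = 0.02147 m/s, Re = 9430, ε/D = 9.17×10^-5, f = 0.03148, h_2 = f(L/D)V²/2g = 0.002568 m
Series → Q common, losses add: H = Σh = 11.05 m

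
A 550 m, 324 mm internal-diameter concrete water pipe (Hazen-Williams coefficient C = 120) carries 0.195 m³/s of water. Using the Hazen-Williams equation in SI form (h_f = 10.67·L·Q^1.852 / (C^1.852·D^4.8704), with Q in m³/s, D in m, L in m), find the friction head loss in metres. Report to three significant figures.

h_f ≈ 9.70 m

h_f = 10.67·550·0.195^1.852 / (120^1.852·0.324^4.8704) = 9.702 m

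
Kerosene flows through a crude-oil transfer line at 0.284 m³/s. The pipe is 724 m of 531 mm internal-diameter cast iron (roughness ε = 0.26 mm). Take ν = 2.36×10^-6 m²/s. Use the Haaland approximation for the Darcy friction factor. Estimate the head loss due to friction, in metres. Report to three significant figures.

V = 4Q/(πD²) = 4·0.284/(π·0.531²) = 1.282 m/s
Re = VD/ν = 1.282·0.531/2.36×10^-6 = 2.89×10^5 → turbulent
ε/D = 0.26/531 = 4.90×10^-4
Haaland: f = 0.01806
h_f = f(L/D)V²/(2g) = 0.01806·(724/0.531)·1.282²/(2·9.81) = 2.064 m

h_f ≈ 2.06 m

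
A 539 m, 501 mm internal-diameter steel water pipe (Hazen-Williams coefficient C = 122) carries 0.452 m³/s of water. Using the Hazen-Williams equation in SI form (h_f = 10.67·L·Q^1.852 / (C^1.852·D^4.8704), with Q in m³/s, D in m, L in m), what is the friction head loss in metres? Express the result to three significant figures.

h_f = 10.67·539·0.452^1.852 / (122^1.852·0.501^4.8704) = 5.237 m

h_f ≈ 5.24 m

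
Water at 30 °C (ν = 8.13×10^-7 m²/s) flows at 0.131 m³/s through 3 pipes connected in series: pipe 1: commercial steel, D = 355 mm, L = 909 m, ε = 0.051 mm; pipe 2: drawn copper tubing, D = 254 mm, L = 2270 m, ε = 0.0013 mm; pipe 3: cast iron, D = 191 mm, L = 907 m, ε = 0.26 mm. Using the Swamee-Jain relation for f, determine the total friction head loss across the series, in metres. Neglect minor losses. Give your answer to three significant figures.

H ≈ 149 m

Pipe 1: V = 1.324 m/s, Re = 5.78×10^5, ε/D = 1.44×10^-4, f = 0.01474, h_1 = f(L/D)V²/2g = 3.371 m
Pipe 2: V = 2.585 m/s, Re = 8.08×10^5, ε/D = 5.12×10^-6, f = 0.01215, h_2 = f(L/D)V²/2g = 36.99 m
Pipe 3: V = 4.572 m/s, Re = 1.07×10^6, ε/D = 0.00136, f = 0.02150, h_3 = f(L/D)V²/2g = 108.8 m
Series → Q common, losses add: H = Σh = 149.2 m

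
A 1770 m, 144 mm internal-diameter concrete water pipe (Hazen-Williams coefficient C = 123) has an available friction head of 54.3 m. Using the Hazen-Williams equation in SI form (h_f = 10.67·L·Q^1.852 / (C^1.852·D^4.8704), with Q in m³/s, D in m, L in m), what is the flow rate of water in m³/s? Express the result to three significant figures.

Rearranging: Q = [h_f·C^1.852·D^4.8704 / (10.67·L)]^(1/1.852)
Q = [54.3·123^1.852·0.144^4.8704 / (10.67·1770)]^0.540 = 0.03194 m³/s

Q ≈ 0.0319 m³/s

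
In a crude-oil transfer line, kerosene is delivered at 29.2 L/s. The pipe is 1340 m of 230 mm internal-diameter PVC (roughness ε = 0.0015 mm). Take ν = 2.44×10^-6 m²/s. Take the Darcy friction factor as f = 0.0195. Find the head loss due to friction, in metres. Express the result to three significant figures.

V = 4Q/(πD²) = 4·0.0292/(π·0.230²) = 0.7028 m/s
h_f = f(L/D)V²/(2g) = 0.01950·(1340/0.230)·0.7028²/(2·9.81) = 2.860 m

h_f ≈ 2.86 m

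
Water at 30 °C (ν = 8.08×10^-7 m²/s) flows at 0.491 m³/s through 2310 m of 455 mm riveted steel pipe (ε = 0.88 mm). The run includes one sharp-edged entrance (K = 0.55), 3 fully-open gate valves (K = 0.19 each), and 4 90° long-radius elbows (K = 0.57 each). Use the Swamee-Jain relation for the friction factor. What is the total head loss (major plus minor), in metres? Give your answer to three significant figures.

H_L ≈ 56.7 m

V = 4Q/(πD²) = 3.020 m/s; V²/2g = 0.4648 m
Re = 1.70×10^6, ε/D = 0.00193 → f = 0.02338 (Swamee-Jain)
Major: h_f = f(L/D)·V²/2g = 0.02338·5077·0.4648 = 55.16 m
Minor: ΣK = 3.40; h_m = ΣK·V²/2g = 1.580 m
Total H_L = 55.16 + 1.580 = 56.74 m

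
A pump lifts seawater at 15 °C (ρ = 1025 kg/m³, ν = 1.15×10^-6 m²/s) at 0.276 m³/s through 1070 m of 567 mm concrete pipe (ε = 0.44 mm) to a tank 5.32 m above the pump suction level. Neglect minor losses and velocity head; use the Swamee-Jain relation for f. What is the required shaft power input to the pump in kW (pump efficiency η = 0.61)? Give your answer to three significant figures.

P_shaft ≈ 34.3 kW

V = 4Q/(πD²) = 1.093 m/s; Re = 5.39×10^5; ε/D = 7.76×10^-4; f = 0.01926
h_f = f(L/D)V²/2g = 2.213 m
Total head H = z + h_f = 5.32 + 2.213 = 7.533 m
P_hyd = ρgQH = 1025·9.81·0.276·7.533 = 20.91 kW
P_shaft = P_hyd/η = 20.91/0.61 = 34.27 kW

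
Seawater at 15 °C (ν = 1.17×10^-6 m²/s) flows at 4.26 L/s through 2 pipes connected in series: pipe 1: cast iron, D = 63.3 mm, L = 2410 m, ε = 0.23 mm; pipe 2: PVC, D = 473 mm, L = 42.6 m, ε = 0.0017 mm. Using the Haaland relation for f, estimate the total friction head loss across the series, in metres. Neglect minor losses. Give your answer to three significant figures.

Pipe 1: V = 1.354 m/s, Re = 7.32×10^4, ε/D = 0.00363, f = 0.02908, h_1 = f(L/D)V²/2g = 103.4 m
Pipe 2: V = 0.02424 m/s, Re = 9800, ε/D = 3.59×10^-6, f = 0.03106, h_2 = f(L/D)V²/2g = 8.380×10^-5 m
Series → Q common, losses add: H = Σh = 103.4 m

H ≈ 103 m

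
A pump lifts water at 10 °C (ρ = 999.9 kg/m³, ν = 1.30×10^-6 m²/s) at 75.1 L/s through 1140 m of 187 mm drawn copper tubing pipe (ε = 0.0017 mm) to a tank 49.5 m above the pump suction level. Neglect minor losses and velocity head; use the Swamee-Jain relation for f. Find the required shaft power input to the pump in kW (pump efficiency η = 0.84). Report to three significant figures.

P_shaft ≈ 71.5 kW

V = 4Q/(πD²) = 2.734 m/s; Re = 3.93×10^5; ε/D = 9.09×10^-6; f = 0.01380
h_f = f(L/D)V²/2g = 32.06 m
Total head H = z + h_f = 49.5 + 32.06 = 81.56 m
P_hyd = ρgQH = 999.9·9.81·0.0751·81.56 = 60.08 kW
P_shaft = P_hyd/η = 60.08/0.84 = 71.52 kW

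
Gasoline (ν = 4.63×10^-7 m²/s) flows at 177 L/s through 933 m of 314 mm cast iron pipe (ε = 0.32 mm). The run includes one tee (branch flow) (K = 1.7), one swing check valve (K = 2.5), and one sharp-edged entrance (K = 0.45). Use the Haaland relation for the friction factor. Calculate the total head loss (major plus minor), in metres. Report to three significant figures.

V = 4Q/(πD²) = 2.286 m/s; V²/2g = 0.2663 m
Re = 1.55×10^6, ε/D = 0.00102 → f = 0.01994 (Haaland)
Major: h_f = f(L/D)·V²/2g = 0.01994·2971·0.2663 = 15.77 m
Minor: ΣK = 4.65; h_m = ΣK·V²/2g = 1.238 m
Total H_L = 15.77 + 1.238 = 17.01 m

H_L ≈ 17.0 m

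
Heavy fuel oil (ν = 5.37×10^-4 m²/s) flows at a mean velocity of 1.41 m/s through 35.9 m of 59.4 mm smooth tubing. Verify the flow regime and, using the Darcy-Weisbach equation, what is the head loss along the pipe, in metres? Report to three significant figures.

h_f ≈ 25.1 m

Re = VD/ν = 1.41·0.05940/5.37×10^-4 = 156 → laminar (Re < 2300)
f = 64/Re = 0.4103
h_f = f(L/D)V²/(2g) = 0.4103·(35.9/0.05940)·1.41²/(2·9.81) = 25.13 m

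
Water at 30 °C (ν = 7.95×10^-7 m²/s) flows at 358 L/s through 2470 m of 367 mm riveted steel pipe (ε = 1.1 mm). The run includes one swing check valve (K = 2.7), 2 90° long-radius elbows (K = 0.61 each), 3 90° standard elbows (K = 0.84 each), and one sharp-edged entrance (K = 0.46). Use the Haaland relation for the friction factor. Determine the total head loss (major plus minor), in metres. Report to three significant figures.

H_L ≈ 107 m

V = 4Q/(πD²) = 3.384 m/s; V²/2g = 0.5837 m
Re = 1.56×10^6, ε/D = 0.00300 → f = 0.02629 (Haaland)
Major: h_f = f(L/D)·V²/2g = 0.02629·6730·0.5837 = 103.3 m
Minor: ΣK = 6.90; h_m = ΣK·V²/2g = 4.028 m
Total H_L = 103.3 + 4.028 = 107.3 m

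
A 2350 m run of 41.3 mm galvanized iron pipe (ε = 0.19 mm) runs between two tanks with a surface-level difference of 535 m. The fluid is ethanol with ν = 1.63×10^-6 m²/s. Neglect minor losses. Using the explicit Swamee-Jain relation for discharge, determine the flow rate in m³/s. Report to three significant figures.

Swamee-Jain (Type II): Q = -0.965·√(gD⁵h_f/L)·ln[ε/(3.7D) + √(3.17ν²L/(gD³h_f))]
√(gD⁵h_f/L) = √(9.81·0.0413⁵·535/2350) = 5.180×10^-4
ε/(3.7D) = 0.00124; √(3.17ν²L/(gD³h_f)) = 2.31×10^-4
Q = -0.965·5.180×10^-4·ln(0.001475) = 0.003259 m³/s
Check: V = 2.43 m/s, Re = 6.16×10^4, f = 0.03150, h_f = 541 m ≈ 535 m ✓

Q ≈ 0.00326 m³/s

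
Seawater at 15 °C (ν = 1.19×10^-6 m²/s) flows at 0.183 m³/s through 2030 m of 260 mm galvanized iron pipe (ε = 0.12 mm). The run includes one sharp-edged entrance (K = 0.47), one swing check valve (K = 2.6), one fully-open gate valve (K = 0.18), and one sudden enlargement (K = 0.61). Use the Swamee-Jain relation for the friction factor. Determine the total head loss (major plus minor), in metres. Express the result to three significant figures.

V = 4Q/(πD²) = 3.447 m/s; V²/2g = 0.6055 m
Re = 7.53×10^5, ε/D = 4.62×10^-4 → f = 0.01721 (Swamee-Jain)
Major: h_f = f(L/D)·V²/2g = 0.01721·7808·0.6055 = 81.34 m
Minor: ΣK = 3.86; h_m = ΣK·V²/2g = 2.337 m
Total H_L = 81.34 + 2.337 = 83.68 m

H_L ≈ 83.7 m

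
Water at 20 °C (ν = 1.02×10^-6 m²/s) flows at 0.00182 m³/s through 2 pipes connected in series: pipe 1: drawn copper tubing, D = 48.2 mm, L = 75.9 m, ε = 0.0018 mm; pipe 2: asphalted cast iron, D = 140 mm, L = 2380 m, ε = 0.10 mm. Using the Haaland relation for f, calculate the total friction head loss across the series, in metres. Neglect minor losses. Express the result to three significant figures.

Pipe 1: V = 0.9974 m/s, Re = 4.71×10^4, ε/D = 3.73×10^-5, f = 0.02108, h_1 = f(L/D)V²/2g = 1.683 m
Pipe 2: V = 0.1182 m/s, Re = 1.62×10^4, ε/D = 7.14×10^-4, f = 0.02833, h_2 = f(L/D)V²/2g = 0.3431 m
Series → Q common, losses add: H = Σh = 2.027 m

H ≈ 2.03 m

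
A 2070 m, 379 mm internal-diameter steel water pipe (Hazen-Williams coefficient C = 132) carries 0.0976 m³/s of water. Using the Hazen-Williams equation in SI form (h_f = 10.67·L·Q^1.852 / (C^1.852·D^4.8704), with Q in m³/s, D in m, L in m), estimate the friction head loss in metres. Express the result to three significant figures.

h_f ≈ 3.96 m

h_f = 10.67·2070·0.0976^1.852 / (132^1.852·0.379^4.8704) = 3.958 m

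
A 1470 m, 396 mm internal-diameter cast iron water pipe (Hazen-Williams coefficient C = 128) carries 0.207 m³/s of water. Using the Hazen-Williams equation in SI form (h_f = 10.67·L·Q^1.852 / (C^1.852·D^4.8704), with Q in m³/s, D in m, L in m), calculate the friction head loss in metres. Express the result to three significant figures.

h_f = 10.67·1470·0.207^1.852 / (128^1.852·0.396^4.8704) = 9.671 m

h_f ≈ 9.67 m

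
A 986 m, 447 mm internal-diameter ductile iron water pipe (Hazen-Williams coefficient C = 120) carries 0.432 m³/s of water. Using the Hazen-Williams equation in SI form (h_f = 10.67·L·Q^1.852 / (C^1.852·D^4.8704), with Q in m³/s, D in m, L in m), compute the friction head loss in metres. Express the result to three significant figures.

h_f = 10.67·986·0.432^1.852 / (120^1.852·0.447^4.8704) = 15.83 m

h_f ≈ 15.8 m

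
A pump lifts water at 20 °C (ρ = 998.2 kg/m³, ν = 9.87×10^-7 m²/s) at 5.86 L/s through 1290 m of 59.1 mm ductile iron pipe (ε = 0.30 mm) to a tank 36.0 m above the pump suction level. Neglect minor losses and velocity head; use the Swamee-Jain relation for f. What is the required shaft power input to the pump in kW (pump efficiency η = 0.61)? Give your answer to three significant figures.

V = 4Q/(πD²) = 2.136 m/s; Re = 1.28×10^5; ε/D = 0.00508; f = 0.03146
h_f = f(L/D)V²/2g = 159.7 m
Total head H = z + h_f = 36.0 + 159.7 = 195.7 m
P_hyd = ρgQH = 998.2·9.81·0.00586·195.7 = 11.23 kW
P_shaft = P_hyd/η = 11.23/0.61 = 18.41 kW

P_shaft ≈ 18.4 kW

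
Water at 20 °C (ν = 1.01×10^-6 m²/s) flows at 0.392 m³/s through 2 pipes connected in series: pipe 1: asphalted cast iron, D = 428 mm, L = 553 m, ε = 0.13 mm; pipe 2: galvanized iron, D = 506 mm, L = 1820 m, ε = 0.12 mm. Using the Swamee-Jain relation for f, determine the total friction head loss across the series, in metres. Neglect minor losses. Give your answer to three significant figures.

Pipe 1: V = 2.725 m/s, Re = 1.15×10^6, ε/D = 3.04×10^-4, f = 0.01570, h_1 = f(L/D)V²/2g = 7.674 m
Pipe 2: V = 1.949 m/s, Re = 9.77×10^5, ε/D = 2.37×10^-4, f = 0.01518, h_2 = f(L/D)V²/2g = 10.57 m
Series → Q common, losses add: H = Σh = 18.25 m

H ≈ 18.2 m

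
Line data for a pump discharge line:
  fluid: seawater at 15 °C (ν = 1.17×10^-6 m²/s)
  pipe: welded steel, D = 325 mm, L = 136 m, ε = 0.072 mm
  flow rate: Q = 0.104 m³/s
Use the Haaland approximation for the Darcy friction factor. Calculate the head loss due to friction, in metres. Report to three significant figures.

V = 4Q/(πD²) = 4·0.104/(π·0.325²) = 1.254 m/s
Re = VD/ν = 1.254·0.325/1.17×10^-6 = 3.48×10^5 → turbulent
ε/D = 0.072/325 = 2.22×10^-4
Haaland: f = 0.01599
h_f = f(L/D)V²/(2g) = 0.01599·(136/0.325)·1.254²/(2·9.81) = 0.5358 m

h_f ≈ 0.536 m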